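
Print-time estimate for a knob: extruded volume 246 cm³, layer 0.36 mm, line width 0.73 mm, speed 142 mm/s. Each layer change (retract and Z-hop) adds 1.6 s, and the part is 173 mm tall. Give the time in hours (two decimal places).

2.04 hours

Extrusion cross-section = 0.36 × 0.73, so 0.2628 mm².
Path length: 246000 mm³ / 0.2628 mm² → 936073.1 mm.
Time extruding = 936073.1 / 142, so 6592.1 s.
Layers = ⌈173/0.36⌉ = 481.
Non-print overhead: 481 × 1.6 → 769.6 s.
Altogether 6592.1 + 769.6 = 7361.7 s, i.e. 2.04 hours.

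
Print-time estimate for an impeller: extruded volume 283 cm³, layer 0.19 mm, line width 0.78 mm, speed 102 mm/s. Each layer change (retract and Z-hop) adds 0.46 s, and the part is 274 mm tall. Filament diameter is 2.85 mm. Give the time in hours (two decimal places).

5.38 hours

Bead cross-section = 0.19 × 0.78, so 0.1482 mm².
Total extruded path = 283000/0.1482 = 1909581.6 mm.
Extrusion time = 1909581.6 / 102, so 18721.4 s.
Layers = ⌈274/0.19⌉ = 1443.
Non-print overhead = 1443 × 0.46, so 663.78 s.
Altogether 18721.4 + 663.78 = 19385.18 s, i.e. 5.38 hours.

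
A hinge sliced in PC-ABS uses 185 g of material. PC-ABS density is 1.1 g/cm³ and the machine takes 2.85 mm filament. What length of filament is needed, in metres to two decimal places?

Extruded volume: 185/1.1 = 168.1818 cm³ (168181.8 mm³).
Filament cross-section = π × (2.85/2)² = 6.3794 mm².
Length = 168181.8 / 6.3794 = 26363.26 mm = 26.36 m.

26.36 m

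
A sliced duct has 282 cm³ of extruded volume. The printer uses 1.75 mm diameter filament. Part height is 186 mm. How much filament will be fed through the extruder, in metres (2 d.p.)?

117.24 m

Cross-section of 1.75 mm filament: π·(1.75/2)² = 2.4053 mm².
L = 282000 mm³ / 2.4053 mm² = 117241.09 mm, i.e. 117.24 m.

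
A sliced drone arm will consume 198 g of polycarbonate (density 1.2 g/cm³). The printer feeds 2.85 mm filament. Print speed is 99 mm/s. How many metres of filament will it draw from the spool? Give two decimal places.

25.86 m

Volume = 198 g / 1.2 g·cm⁻³ = 165 cm³ = 165000 mm³.
A = π r² = π × 1.425² = 6.3794 mm².
L = V/A = 165000/6.3794 = 25864.5 mm → 25.86 m.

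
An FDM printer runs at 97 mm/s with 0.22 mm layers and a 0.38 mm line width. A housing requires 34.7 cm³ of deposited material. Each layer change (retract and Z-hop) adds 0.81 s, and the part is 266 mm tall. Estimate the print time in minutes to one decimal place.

Line area = 0.22 × 0.38 = 0.0836 mm².
Path length: 34700 mm³ / 0.0836 mm² → 415071.8 mm.
Extrusion time = 415071.8 / 97 = 4279.1 s.
Layers = ⌈266/0.22⌉ = 1210.
Non-print overhead: 1210 × 0.81 → 980.1 s.
Total = 4279.1 + 980.1 = 5259.2 s = 87.7 minutes.

87.7 minutes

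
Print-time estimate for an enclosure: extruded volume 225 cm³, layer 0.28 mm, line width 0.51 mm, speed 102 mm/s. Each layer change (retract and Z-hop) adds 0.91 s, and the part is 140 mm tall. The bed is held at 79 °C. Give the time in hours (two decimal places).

Line area: 0.28 × 0.51 → 0.1428 mm².
Toolpath length = 225 cm³ / 0.1428 mm² = 225000 / 0.1428 = 1575630.3 mm.
Print-move time = 1575630.3 / 102, so 15447.4 s.
Layers = ⌈140/0.28⌉ = 500.
Z-hop total: 500 × 0.91 → 455 s.
Altogether 15447.4 + 455 = 15902.4 s, i.e. 4.42 hours.

4.42 hours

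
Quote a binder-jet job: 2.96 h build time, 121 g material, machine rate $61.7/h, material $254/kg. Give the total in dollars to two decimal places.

Time charge = 61.7 × 2.96 = $182.632.
Material cost: 254 × 121/1000 → $30.734.
Job cost: 182.632 + 30.734 = 213.366 ≈ $213.37.

$213.37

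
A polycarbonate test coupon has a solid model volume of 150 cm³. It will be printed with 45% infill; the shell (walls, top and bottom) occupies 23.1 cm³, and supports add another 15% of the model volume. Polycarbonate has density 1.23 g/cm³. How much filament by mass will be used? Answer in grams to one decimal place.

Volume inside the shell: 150 − 23.1 → 126.9 cm³.
Deposited infill: 0.45 × 126.9 → 57.105 cm³.
Support = 0.15 × 150 = 22.5 cm³.
Deposited volume = 23.1 + 57.105 + 22.5 = 102.705 cm³.
Mass = 102.705 × 1.23, so 126.32715 g.

126.3 g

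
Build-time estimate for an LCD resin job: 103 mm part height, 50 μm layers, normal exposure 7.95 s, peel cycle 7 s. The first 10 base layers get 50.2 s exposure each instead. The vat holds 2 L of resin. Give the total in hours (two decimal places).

8.67 hours

Number of layers: 103 / 0.05 → 2060 (rounded up).
Burn-in layers = 10 × (50.2 + 7), so 572 s.
Remaining layers = 2050 × (7.95 + 7) = 30647.5 s.
Sum: 572 + 30647.5 = 31219.5 s → 8.67 hours.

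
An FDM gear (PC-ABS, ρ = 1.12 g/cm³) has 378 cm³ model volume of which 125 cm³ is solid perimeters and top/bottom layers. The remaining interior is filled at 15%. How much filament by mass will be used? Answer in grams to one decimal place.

Interior volume = 378 − 125 = 253 cm³.
Infill deposited: 0.15 × 253 → 37.95 cm³.
Total printed volume = 125 + 37.95, so 162.95 cm³.
Mass: 162.95 × 1.12 → 182.504 g.

182.5 g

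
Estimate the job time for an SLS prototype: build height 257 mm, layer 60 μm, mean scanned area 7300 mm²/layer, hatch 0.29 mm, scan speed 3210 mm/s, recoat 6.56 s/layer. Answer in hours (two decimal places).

Layer count = ceil(257 / 0.06) = 4284.
Per-layer scan distance = 7300 / 0.29, so 25172.4 mm.
Scan time per layer = 25172.4 / 3210, so 7.8419 s.
Time per layer: 7.8419 + 6.56 → 14.4019 s.
Build time = 4284 × 14.4019 = 61697.7396 s = 17.14 hours.

17.14 hours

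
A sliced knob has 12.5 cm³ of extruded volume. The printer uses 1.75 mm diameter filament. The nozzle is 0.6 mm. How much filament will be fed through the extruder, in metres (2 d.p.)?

Cross-section of 1.75 mm filament: π·(1.75/2)² = 2.4053 mm².
L = 12500 mm³ / 2.4053 mm² = 5196.86 mm, i.e. 5.20 m.

5.20 m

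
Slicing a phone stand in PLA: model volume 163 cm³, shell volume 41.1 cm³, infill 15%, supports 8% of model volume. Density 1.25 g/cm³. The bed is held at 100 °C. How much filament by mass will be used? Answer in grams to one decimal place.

Infill region: 163 − 41.1 → 121.9 cm³.
Infill volume = 0.15 × 121.9, so 18.285 cm³.
Support = 0.08 × 163 = 13.04 cm³.
Total printed volume = 41.1 + 18.285 + 13.04 = 72.425 cm³.
Mass: 72.425 × 1.25 → 90.53125 g.

90.5 g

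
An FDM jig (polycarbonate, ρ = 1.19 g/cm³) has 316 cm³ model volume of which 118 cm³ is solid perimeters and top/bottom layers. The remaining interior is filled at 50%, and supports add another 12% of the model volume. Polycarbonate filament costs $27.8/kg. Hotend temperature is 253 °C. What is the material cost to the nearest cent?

$8.43

Infill region = 316 − 118 = 198 cm³.
Deposited infill: 0.50 × 198 → 99 cm³.
Support = 0.12 × 316, so 37.92 cm³.
Deposited volume: 118 + 99 + 37.92 → 254.92 cm³.
Mass: 254.92 × 1.19 → 303.3548 g.
At $27.8/kg: 303.3548/1000 × 27.8 = $8.43.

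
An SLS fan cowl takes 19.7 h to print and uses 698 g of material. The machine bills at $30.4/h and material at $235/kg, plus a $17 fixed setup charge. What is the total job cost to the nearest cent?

Machine-time cost: 30.4 × 19.7 → $598.88.
Feedstock cost = 235 × 698/1000, so $164.03.
Adding setup: 598.88 + 164.03 + 17 → $779.91.

$779.91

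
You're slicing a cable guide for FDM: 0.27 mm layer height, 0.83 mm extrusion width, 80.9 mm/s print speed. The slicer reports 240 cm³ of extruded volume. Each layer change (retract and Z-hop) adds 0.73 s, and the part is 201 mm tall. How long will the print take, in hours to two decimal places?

Bead cross-section = 0.27 × 0.83, so 0.2241 mm².
Total extruded path = 240000/0.2241 = 1070950.5 mm.
Print-move time: 1070950.5 / 80.9 → 13238 s.
Layers = ⌈201/0.27⌉ = 745.
Z-hop total = 745 × 0.73, so 543.85 s.
Total = 13238 + 543.85 = 13781.85 s = 3.83 hours.

3.83 hours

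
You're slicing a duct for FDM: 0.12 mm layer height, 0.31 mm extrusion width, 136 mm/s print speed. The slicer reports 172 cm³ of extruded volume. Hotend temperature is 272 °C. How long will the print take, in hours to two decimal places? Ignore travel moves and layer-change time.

9.44 hours

Bead cross-section = 0.12 × 0.31 = 0.0372 mm².
Path length: 172000 mm³ / 0.0372 mm² → 4623655.9 mm.
Extrusion time: 4623655.9 / 136 → 33997.5 s.
Converting: 33997.5 s = 9.44 hours.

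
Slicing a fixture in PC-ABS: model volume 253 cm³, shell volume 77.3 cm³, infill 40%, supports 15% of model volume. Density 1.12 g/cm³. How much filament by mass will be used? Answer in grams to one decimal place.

207.8 g

Interior volume = 253 − 77.3 = 175.7 cm³.
Infill volume = 0.40 × 175.7, so 70.28 cm³.
Support = 0.15 × 253, so 37.95 cm³.
Total printed volume = 77.3 + 70.28 + 37.95, so 185.53 cm³.
Mass = 185.53 × 1.12 = 207.7936 g.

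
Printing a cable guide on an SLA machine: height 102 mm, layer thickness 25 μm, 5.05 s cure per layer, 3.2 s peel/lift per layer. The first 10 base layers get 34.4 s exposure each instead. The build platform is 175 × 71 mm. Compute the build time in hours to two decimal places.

Layer count = ceil(102 / 0.025) = 4080.
Base layers = 10 × (34.4 + 3.2) = 376 s.
Remaining layers = 4070 × (5.05 + 3.2), so 33577.5 s.
Total = 376 + 33577.5 = 33953.5 s = 9.43 hours.

9.43 hours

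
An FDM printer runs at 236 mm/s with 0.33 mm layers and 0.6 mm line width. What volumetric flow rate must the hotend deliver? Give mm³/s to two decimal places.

A: 0.33 × 0.6 → 0.198 mm².
Volumetric flow = 236 × 0.198 = 46.73 mm³/s.

46.73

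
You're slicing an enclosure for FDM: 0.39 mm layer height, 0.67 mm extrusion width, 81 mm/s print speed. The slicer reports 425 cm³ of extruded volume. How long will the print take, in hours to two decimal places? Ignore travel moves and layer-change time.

Line area = 0.39 × 0.67 = 0.2613 mm².
Path length: 425000 mm³ / 0.2613 mm² → 1626483 mm.
Time extruding = 1626483 / 81, so 20080 s.
That's 20080 s → 5.58 hours.

5.58 hours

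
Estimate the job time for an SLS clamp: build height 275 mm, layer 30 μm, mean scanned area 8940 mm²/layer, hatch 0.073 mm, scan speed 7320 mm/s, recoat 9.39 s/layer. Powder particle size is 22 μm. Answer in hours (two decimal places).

Number of layers: 275 / 0.03 → 9167 (rounded up).
Per-layer scan distance = 8940 / 0.073 = 122465.8 mm.
Per-layer scan time: 122465.8 / 7320 → 16.7303 s.
Per-layer time: 16.7303 + 9.39 → 26.1203 s.
Total: 9167 × 26.1203 s = 239444.7901 s → 66.51 hours.

66.51 hours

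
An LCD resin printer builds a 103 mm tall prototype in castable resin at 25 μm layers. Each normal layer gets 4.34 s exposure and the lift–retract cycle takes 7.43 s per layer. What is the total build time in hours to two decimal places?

Layers = ⌈103/0.025⌉ = 4120.
Cycle time = 4.34 + 7.43, so 11.77 s.
Build time: 4120 × 11.77 s = 48492.4 s, i.e. 13.47 hours.

13.47 hours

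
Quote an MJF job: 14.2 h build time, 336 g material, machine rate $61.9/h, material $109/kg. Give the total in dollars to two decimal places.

Time charge = 61.9 × 14.2, so $878.98.
Material charge: 109 × 336/1000 → $36.624.
Total = 878.98 + 36.624 = 915.604 ≈ $915.60.

$915.60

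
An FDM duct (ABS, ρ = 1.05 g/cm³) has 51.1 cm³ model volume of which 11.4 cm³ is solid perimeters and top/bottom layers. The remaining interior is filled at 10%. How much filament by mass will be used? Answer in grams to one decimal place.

Infill region: 51.1 − 11.4 → 39.7 cm³.
Infill deposited: 0.10 × 39.7 → 3.97 cm³.
Total extruded: 11.4 + 3.97 → 15.37 cm³.
Mass = 15.37 × 1.05 = 16.1385 g.

16.1 g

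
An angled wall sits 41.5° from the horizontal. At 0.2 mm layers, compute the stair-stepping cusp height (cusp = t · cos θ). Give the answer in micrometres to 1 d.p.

h_c = t·cos θ = 0.2 × 0.7490 = 0.1498 mm (149.8 μm).

149.8 μm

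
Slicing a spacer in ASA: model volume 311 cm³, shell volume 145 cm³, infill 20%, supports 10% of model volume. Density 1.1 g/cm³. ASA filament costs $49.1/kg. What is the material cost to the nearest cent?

Interior volume = 311 − 145, so 166 cm³.
Infill volume: 0.20 × 166 → 33.2 cm³.
Support: 0.10 × 311 → 31.1 cm³.
Deposited volume: 145 + 33.2 + 31.1 → 209.3 cm³.
Mass = 209.3 × 1.1 = 230.23 g.
Cost = 230.23 g / 1000 × $49.1/kg = $11.30.

$11.30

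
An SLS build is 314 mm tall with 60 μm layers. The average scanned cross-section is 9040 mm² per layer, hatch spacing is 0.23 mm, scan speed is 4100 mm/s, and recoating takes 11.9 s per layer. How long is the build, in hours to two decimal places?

31.24 hours

Layer count = ceil(314 / 0.06) = 5234.
Hatch length per layer: 9040 / 0.23 → 39304.3 mm.
Per-layer scan time = 39304.3 / 4100 = 9.5864 s.
Per-layer time = 9.5864 + 11.9 = 21.4864 s.
5234 layers × 21.4864 s/layer = 112459.8176 s, i.e. 31.24 hours.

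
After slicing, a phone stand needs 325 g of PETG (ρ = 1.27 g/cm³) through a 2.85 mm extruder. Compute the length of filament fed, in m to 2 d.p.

40.11 m

Volume = 325 g / 1.27 g·cm⁻³ = 255.9055 cm³ = 255905.5 mm³.
Filament cross-section = π × (2.85/2)² = 6.3794 mm².
L = V/A = 255905.5/6.3794 = 40114.35 mm → 40.11 m.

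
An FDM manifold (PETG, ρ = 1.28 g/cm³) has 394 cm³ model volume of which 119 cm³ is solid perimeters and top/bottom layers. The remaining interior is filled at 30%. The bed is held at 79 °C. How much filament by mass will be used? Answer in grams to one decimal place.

Infill region = 394 − 119 = 275 cm³.
Infill volume = 0.30 × 275, so 82.5 cm³.
Total printed volume: 119 + 82.5 → 201.5 cm³.
Mass = 201.5 × 1.28 = 257.92 g.

257.9 g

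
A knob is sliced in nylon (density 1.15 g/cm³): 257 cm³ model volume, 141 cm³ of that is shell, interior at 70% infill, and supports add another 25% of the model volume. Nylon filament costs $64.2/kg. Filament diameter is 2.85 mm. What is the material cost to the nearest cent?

Infill region = 257 − 141 = 116 cm³.
Infill volume = 0.70 × 116, so 81.2 cm³.
Support = 0.25 × 257 = 64.25 cm³.
Deposited volume: 141 + 81.2 + 64.25 → 286.45 cm³.
Mass = 286.45 × 1.15 = 329.4175 g.
Cost = 329.4175 g / 1000 × $64.2/kg = $21.15.

$21.15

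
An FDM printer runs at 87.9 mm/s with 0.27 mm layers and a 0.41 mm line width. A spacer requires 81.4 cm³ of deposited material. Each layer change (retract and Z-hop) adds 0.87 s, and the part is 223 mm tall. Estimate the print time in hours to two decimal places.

Line area = 0.27 × 0.41, so 0.1107 mm².
Path length: 81400 mm³ / 0.1107 mm² → 735320.7 mm.
Time extruding: 735320.7 / 87.9 → 8365.4 s.
Layers = ⌈223/0.27⌉ = 826.
Non-print overhead: 826 × 0.87 → 718.62 s.
Total = 8365.4 + 718.62 = 9084.02 s = 2.52 hours.

2.52 hours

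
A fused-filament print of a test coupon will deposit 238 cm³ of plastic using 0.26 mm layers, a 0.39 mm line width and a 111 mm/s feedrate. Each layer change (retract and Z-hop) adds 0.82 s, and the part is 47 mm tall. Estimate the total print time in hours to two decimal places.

Bead cross-section = 0.26 × 0.39 = 0.1014 mm².
Path length: 238000 mm³ / 0.1014 mm² → 2347140 mm.
Extrusion time = 2347140 / 111, so 21145.4 s.
Number of layers: 47 / 0.26 → 181 (rounded up).
Z-hop total: 181 × 0.82 → 148.42 s.
Total = 21145.4 + 148.42 = 21293.82 s = 5.91 hours.

5.91 hours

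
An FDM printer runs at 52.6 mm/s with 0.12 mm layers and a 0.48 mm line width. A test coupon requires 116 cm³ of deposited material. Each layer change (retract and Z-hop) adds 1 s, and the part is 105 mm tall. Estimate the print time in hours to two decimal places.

10.88 hours

Line area: 0.12 × 0.48 → 0.0576 mm².
Path length: 116000 mm³ / 0.0576 mm² → 2013888.9 mm.
Print-move time = 2013888.9 / 52.6, so 38286.9 s.
Layers = ⌈105/0.12⌉ = 875.
Z-hop total = 875 × 1 = 875 s.
Altogether 38286.9 + 875 = 39161.9 s, i.e. 10.88 hours.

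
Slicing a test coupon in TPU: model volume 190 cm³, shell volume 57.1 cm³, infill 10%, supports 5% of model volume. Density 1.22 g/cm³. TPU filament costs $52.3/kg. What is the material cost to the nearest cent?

Infill region = 190 − 57.1, so 132.9 cm³.
Infill volume: 0.10 × 132.9 → 13.29 cm³.
Support: 0.05 × 190 → 9.5 cm³.
Deposited volume = 57.1 + 13.29 + 9.5 = 79.89 cm³.
Mass = 79.89 × 1.22 = 97.4658 g.
Cost = 97.4658 g / 1000 × $52.3/kg = $5.10.

$5.10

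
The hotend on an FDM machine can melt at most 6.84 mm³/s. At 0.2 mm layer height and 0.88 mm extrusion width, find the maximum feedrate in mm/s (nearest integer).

A = 0.2 × 0.88 = 0.176 mm².
v_max = Q/A = 6.84/0.176 = 38.86 mm/s → 39 mm/s.

39 mm/s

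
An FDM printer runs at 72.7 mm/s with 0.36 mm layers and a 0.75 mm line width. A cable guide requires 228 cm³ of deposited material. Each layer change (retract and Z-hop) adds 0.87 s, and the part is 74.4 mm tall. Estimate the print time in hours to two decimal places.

Extrusion cross-section: 0.36 × 0.75 → 0.27 mm².
Total extruded path = 228000/0.27 = 844444.4 mm.
Time extruding = 844444.4 / 72.7, so 11615.5 s.
Layers = ⌈74.4/0.36⌉ = 207.
Layer-change overhead = 207 × 0.87, so 180.09 s.
Altogether 11615.5 + 180.09 = 11795.59 s, i.e. 3.28 hours.

3.28 hours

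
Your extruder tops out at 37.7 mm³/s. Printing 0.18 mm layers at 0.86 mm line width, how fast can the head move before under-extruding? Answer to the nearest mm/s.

A: 0.18 × 0.86 → 0.1548 mm².
v_max = Q/A = 37.7/0.1548 = 243.54 mm/s → 244 mm/s.

244 mm/s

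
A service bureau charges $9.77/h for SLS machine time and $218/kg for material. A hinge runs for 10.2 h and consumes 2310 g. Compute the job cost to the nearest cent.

Time charge = 9.77 × 10.2, so $99.654.
Material charge: 218 × 2310/1000 → $503.58.
Job cost: 99.654 + 503.58 = 603.234 ≈ $603.23.

$603.23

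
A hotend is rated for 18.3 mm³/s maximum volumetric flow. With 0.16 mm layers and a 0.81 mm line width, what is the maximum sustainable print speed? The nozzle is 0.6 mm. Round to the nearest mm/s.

Bead cross-section = 0.16 × 0.81 = 0.1296 mm².
Max speed = 18.3 / 0.1296 = 141.20 ≈ 141 mm/s.

141 mm/s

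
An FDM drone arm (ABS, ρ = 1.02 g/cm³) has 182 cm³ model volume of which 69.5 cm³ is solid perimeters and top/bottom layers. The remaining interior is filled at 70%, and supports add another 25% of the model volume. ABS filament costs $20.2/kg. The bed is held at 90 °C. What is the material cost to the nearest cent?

Infill region = 182 − 69.5 = 112.5 cm³.
Infill deposited = 0.70 × 112.5, so 78.75 cm³.
Support = 0.25 × 182, so 45.5 cm³.
Total extruded = 69.5 + 78.75 + 45.5, so 193.75 cm³.
Mass = 193.75 × 1.02 = 197.625 g.
At $20.2/kg: 197.625/1000 × 20.2 = $3.99.

$3.99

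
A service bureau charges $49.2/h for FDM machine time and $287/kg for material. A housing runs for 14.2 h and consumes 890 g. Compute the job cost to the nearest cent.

Machine-time cost = 49.2 × 14.2, so $698.64.
Feedstock cost = 287 × 890/1000 = $255.43.
Job cost: 698.64 + 255.43 = $954.07.

$954.07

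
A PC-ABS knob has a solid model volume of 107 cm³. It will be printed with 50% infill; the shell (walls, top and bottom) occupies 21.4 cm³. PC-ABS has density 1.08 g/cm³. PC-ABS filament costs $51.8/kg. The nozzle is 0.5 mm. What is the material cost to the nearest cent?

$3.59

Infill region = 107 − 21.4 = 85.6 cm³.
Deposited infill = 0.50 × 85.6 = 42.8 cm³.
Deposited volume = 21.4 + 42.8, so 64.2 cm³.
Mass: 64.2 × 1.08 → 69.336 g.
Cost = 69.336 g / 1000 × $51.8/kg = $3.59.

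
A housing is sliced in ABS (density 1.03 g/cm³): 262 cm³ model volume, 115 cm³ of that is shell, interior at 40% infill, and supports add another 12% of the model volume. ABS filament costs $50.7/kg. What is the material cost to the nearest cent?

Volume inside the shell = 262 − 115, so 147 cm³.
Infill volume: 0.40 × 147 → 58.8 cm³.
Support: 0.12 × 262 → 31.44 cm³.
Total extruded: 115 + 58.8 + 31.44 → 205.24 cm³.
Mass = 205.24 × 1.03 = 211.3972 g.
Cost = 211.3972 g / 1000 × $50.7/kg = $10.72.

$10.72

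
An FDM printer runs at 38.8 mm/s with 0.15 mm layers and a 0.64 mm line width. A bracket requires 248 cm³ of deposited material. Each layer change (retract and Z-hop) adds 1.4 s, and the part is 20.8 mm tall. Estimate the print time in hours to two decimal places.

Line area = 0.15 × 0.64, so 0.096 mm².
Toolpath length = 248 cm³ / 0.096 mm² = 248000 / 0.096 = 2583333.3 mm.
Time extruding: 2583333.3 / 38.8 → 66580.8 s.
Layer count = ceil(20.8 / 0.15) = 139.
Non-print overhead: 139 × 1.4 → 194.6 s.
Altogether 66580.8 + 194.6 = 66775.4 s, i.e. 18.55 hours.

18.55 hours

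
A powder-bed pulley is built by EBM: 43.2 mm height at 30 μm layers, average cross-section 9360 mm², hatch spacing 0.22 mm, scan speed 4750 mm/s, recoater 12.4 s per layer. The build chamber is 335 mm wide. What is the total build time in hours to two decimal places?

Number of layers: 43.2 / 0.03 → 1440 (rounded up).
Scan path per layer: 9360 / 0.22 → 42545.5 mm.
Scan time per layer = 42545.5 / 4750 = 8.9569 s.
Per-layer time = 8.9569 + 12.4, so 21.3569 s.
Build time = 1440 × 21.3569 = 30753.936 s = 8.54 hours.

8.54 hours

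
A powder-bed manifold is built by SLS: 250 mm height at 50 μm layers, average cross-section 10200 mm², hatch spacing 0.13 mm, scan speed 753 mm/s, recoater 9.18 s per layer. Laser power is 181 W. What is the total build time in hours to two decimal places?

Layer count = ceil(250 / 0.05) = 5000.
Hatch length per layer = 10200 / 0.13 = 78461.5 mm.
Per-layer scan time: 78461.5 / 753 → 104.1985 s.
Time per layer: 104.1985 + 9.18 → 113.3785 s.
Total: 5000 × 113.3785 s = 566892.5 s → 157.47 hours.

157.47 hours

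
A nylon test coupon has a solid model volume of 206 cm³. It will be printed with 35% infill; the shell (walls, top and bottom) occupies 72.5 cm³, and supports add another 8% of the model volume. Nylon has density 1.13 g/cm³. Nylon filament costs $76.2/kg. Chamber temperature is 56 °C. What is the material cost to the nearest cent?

Interior volume = 206 − 72.5, so 133.5 cm³.
Deposited infill: 0.35 × 133.5 → 46.725 cm³.
Support = 0.08 × 206, so 16.48 cm³.
Total printed volume = 72.5 + 46.725 + 16.48 = 135.705 cm³.
Mass = 135.705 × 1.13 = 153.34665 g.
At $76.2/kg: 153.34665/1000 × 76.2 = $11.69.

$11.69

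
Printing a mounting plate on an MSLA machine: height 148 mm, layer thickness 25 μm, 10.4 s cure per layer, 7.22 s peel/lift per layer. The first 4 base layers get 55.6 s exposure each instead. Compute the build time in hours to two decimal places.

Layers = ⌈148/0.025⌉ = 5920.
Bottom layers = 4 × (55.6 + 7.22), so 251.28 s.
Normal layers: 5916 × (10.4 + 7.22) → 104239.92 s.
Total = 251.28 + 104239.92 = 104491.2 s = 29.03 hours.

29.03 hours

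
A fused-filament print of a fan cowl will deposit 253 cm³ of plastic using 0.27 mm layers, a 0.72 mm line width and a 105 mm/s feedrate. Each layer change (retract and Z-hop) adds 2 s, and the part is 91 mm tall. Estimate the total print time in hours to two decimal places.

3.63 hours

Line area = 0.27 × 0.72, so 0.1944 mm².
Toolpath length = 253 cm³ / 0.1944 mm² = 253000 / 0.1944 = 1301440.3 mm.
Print-move time = 1301440.3 / 105, so 12394.7 s.
Layer count = ceil(91 / 0.27) = 338.
Z-hop total = 338 × 2 = 676 s.
Total = 12394.7 + 676 = 13070.7 s = 3.63 hours.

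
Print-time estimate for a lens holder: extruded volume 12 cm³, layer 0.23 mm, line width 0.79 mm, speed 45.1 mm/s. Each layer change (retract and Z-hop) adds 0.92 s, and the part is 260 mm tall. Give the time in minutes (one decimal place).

41.7 minutes

Bead cross-section = 0.23 × 0.79 = 0.1817 mm².
Toolpath length = 12 cm³ / 0.1817 mm² = 12000 / 0.1817 = 66042.9 mm.
Time extruding: 66042.9 / 45.1 → 1464.4 s.
Layer count = ceil(260 / 0.23) = 1131.
Z-hop total: 1131 × 0.92 → 1040.52 s.
Altogether 1464.4 + 1040.52 = 2504.92 s, i.e. 41.7 minutes.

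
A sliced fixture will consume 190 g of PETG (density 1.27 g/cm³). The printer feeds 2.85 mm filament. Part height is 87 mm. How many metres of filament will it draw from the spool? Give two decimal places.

23.45 m

Volume = 190 g / 1.27 g·cm⁻³ = 149.6063 cm³ = 149606.3 mm³.
Cross-section of 2.85 mm filament: π·(2.85/2)² = 6.3794 mm².
L = V/A = 149606.3/6.3794 = 23451.47 mm → 23.45 m.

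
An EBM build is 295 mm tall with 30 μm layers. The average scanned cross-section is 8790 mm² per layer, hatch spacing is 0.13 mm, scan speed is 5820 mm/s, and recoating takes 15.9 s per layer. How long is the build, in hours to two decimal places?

75.17 hours

Number of layers: 295 / 0.03 → 9834 (rounded up).
Per-layer scan distance = 8790 / 0.13, so 67615.4 mm.
Per-layer scan time: 67615.4 / 5820 → 11.6178 s.
Time per layer: 11.6178 + 15.9 → 27.5178 s.
Total: 9834 × 27.5178 s = 270610.0452 s → 75.17 hours.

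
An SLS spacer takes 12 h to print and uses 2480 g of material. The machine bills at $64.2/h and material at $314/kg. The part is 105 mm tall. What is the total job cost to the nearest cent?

$1549.12

Machine-time cost: 64.2 × 12 → $770.40.
Feedstock cost = 314 × 2480/1000 = $778.72.
Total = 770.40 + 778.72 = $1549.12.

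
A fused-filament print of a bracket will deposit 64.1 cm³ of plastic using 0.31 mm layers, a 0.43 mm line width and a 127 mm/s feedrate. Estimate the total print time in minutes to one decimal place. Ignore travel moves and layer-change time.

63.1 minutes

Line area = 0.31 × 0.43 = 0.1333 mm².
Total extruded path = 64100/0.1333 = 480870.2 mm.
Extrusion time: 480870.2 / 127 → 3786.4 s.
Converting: 3786.4 s = 63.1 minutes.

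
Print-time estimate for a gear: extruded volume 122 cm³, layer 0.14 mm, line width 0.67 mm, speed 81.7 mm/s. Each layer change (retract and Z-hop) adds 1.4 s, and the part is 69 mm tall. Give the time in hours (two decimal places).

Extrusion cross-section = 0.14 × 0.67, so 0.0938 mm².
Path length: 122000 mm³ / 0.0938 mm² → 1300639.7 mm.
Extrusion time = 1300639.7 / 81.7 = 15919.7 s.
Layer count = ceil(69 / 0.14) = 493.
Non-print overhead = 493 × 1.4 = 690.2 s.
Altogether 15919.7 + 690.2 = 16609.9 s, i.e. 4.61 hours.

4.61 hours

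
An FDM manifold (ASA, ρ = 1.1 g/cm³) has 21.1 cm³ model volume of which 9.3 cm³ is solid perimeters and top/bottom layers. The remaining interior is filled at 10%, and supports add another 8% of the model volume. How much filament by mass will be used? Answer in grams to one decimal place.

13.4 g

Interior volume = 21.1 − 9.3 = 11.8 cm³.
Infill volume = 0.10 × 11.8, so 1.18 cm³.
Support = 0.08 × 21.1 = 1.688 cm³.
Deposited volume = 9.3 + 1.18 + 1.688, so 12.168 cm³.
Mass = 12.168 × 1.1, so 13.3848 g.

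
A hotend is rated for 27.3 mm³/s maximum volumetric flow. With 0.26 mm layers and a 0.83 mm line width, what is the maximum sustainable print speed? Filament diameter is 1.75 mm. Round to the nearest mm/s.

Extrusion cross-section: 0.26 × 0.83 → 0.2158 mm².
v_max = Q/A = 27.3/0.2158 = 126.51 mm/s → 127 mm/s.

127 mm/s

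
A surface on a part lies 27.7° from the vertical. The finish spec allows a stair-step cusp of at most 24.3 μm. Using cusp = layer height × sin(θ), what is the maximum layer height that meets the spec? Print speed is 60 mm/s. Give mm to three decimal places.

t = h_c / sin θ = 0.0243 / 0.4648 = 0.052 mm.

0.052 mm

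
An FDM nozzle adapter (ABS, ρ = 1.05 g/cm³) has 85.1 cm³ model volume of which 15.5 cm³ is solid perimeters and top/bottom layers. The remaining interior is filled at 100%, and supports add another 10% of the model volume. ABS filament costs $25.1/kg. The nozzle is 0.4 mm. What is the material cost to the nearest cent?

Volume inside the shell: 85.1 − 15.5 → 69.6 cm³.
Deposited infill = 1.00 × 69.6, so 69.6 cm³.
Support = 0.10 × 85.1, so 8.51 cm³.
Total printed volume: 15.5 + 69.6 + 8.51 → 93.61 cm³.
Mass = 93.61 × 1.05, so 98.2905 g.
Cost = 98.2905 g / 1000 × $25.1/kg = $2.47.

$2.47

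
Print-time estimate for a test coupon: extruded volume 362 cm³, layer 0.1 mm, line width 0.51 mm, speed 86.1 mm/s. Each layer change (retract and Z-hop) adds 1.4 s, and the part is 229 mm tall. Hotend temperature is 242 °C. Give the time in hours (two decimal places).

23.79 hours

Bead cross-section = 0.1 × 0.51 = 0.051 mm².
Total extruded path = 362000/0.051 = 7098039.2 mm.
Time extruding = 7098039.2 / 86.1, so 82439.5 s.
Number of layers: 229 / 0.1 → 2290 (rounded up).
Layer-change overhead = 2290 × 1.4, so 3206 s.
Total = 82439.5 + 3206 = 85645.5 s = 23.79 hours.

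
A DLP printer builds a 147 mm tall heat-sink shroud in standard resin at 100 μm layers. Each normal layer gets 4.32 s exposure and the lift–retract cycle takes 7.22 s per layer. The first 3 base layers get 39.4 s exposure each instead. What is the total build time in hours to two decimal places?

4.74 hours

Number of layers: 147 / 0.1 → 1470 (rounded up).
Base layers = 3 × (39.4 + 7.22), so 139.86 s.
Regular layers: 1467 × (4.32 + 7.22) → 16929.18 s.
Total = 139.86 + 16929.18 = 17069.04 s = 4.74 hours.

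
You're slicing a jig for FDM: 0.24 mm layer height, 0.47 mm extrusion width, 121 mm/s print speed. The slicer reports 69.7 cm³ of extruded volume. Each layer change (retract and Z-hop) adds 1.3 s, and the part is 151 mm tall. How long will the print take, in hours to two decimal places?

Bead cross-section = 0.24 × 0.47, so 0.1128 mm².
Path length: 69700 mm³ / 0.1128 mm² → 617907.8 mm.
Extrusion time = 617907.8 / 121, so 5106.7 s.
Number of layers: 151 / 0.24 → 630 (rounded up).
Layer-change overhead = 630 × 1.3 = 819 s.
Altogether 5106.7 + 819 = 5925.7 s, i.e. 1.65 hours.

1.65 hours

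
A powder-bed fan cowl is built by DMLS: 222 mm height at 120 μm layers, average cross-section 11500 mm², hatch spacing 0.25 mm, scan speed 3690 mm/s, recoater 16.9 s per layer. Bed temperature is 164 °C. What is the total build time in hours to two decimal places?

Layer count = ceil(222 / 0.12) = 1850.
Per-layer scan distance: 11500 / 0.25 → 46000 mm.
Laser time per layer = 46000 / 3690, so 12.4661 s.
Per-layer time = 12.4661 + 16.9 = 29.3661 s.
Build time = 1850 × 29.3661 = 54327.285 s = 15.09 hours.

15.09 hours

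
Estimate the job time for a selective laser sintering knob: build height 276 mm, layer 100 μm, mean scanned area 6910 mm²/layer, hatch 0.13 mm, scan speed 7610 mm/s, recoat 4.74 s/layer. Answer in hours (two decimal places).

8.99 hours

Number of layers: 276 / 0.1 → 2760 (rounded up).
Scan path per layer = 6910 / 0.13, so 53153.8 mm.
Per-layer scan time = 53153.8 / 7610 = 6.9847 s.
Per-layer time = 6.9847 + 4.74, so 11.7247 s.
2760 layers × 11.7247 s/layer = 32360.172 s, i.e. 8.99 hours.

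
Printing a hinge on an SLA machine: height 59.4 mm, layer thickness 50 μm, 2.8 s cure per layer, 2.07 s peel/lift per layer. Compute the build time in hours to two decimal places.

Layers = ⌈59.4/0.05⌉ = 1188.
Cycle time: 2.8 + 2.07 → 4.87 s.
Total = 1188 × 4.87 = 5785.56 s = 1.61 hours.

1.61 hours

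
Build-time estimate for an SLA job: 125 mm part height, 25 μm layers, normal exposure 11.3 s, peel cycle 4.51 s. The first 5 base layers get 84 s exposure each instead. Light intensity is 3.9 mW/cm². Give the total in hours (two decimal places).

Layers = ⌈125/0.025⌉ = 5000.
Base layers: 5 × (84 + 4.51) → 442.55 s.
Normal layers: 4995 × (11.3 + 4.51) → 78970.95 s.
Total = 442.55 + 78970.95 = 79413.5 s = 22.06 hours.

22.06 hours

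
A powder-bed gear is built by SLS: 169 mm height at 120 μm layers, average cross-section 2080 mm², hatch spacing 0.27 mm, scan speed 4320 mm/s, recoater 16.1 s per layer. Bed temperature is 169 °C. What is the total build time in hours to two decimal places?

Layer count = ceil(169 / 0.12) = 1409.
Scan path per layer = 2080 / 0.27 = 7703.7 mm.
Per-layer scan time = 7703.7 / 4320 = 1.7833 s.
Layer cycle = 1.7833 + 16.1 = 17.8833 s.
1409 layers × 17.8833 s/layer = 25197.5697 s, i.e. 7.00 hours.

7.00 hours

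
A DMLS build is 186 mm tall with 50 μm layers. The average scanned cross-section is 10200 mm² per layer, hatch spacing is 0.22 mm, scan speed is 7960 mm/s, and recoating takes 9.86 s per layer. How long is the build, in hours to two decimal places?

Layers = ⌈186/0.05⌉ = 3720.
Per-layer scan distance: 10200 / 0.22 → 46363.6 mm.
Laser time per layer: 46363.6 / 7960 → 5.8246 s.
Per-layer time = 5.8246 + 9.86 = 15.6846 s.
Total: 3720 × 15.6846 s = 58346.712 s → 16.21 hours.

16.21 hours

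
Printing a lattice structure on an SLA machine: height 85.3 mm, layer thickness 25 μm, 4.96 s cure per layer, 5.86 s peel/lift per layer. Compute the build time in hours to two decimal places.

Layers = ⌈85.3/0.025⌉ = 3412.
Cycle time = 4.96 + 5.86, so 10.82 s.
Total = 3412 × 10.82 = 36917.84 s = 10.25 hours.

10.25 hours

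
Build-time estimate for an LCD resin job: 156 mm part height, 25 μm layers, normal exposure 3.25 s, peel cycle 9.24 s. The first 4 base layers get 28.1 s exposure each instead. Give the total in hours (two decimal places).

Layers = ⌈156/0.025⌉ = 6240.
Base layers = 4 × (28.1 + 9.24) = 149.36 s.
Normal layers = 6236 × (3.25 + 9.24), so 77887.64 s.
Sum: 149.36 + 77887.64 = 78037 s → 21.68 hours.

21.68 hours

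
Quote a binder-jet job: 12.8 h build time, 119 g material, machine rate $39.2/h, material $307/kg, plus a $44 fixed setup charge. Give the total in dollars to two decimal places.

Time charge = 39.2 × 12.8, so $501.76.
Material cost = 307 × 119/1000, so $36.533.
Total = 501.76 + 36.533 + 44 = 582.293 ≈ $582.29.

$582.29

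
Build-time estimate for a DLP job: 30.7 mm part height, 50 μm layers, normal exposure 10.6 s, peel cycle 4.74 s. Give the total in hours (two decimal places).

2.62 hours

Layers = ⌈30.7/0.05⌉ = 614.
Cycle time: 10.6 + 4.74 → 15.34 s.
Total = 614 × 15.34 = 9418.76 s = 2.62 hours.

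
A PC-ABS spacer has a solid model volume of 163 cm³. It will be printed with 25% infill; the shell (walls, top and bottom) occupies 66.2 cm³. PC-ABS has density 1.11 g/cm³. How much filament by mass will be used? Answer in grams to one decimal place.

100.3 g

Infill region = 163 − 66.2, so 96.8 cm³.
Infill deposited = 0.25 × 96.8, so 24.2 cm³.
Total printed volume: 66.2 + 24.2 → 90.4 cm³.
Mass: 90.4 × 1.11 → 100.344 g.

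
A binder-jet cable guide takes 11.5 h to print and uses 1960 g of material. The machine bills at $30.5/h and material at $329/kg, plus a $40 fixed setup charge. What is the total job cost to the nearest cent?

Machine cost = 30.5 × 11.5, so $350.75.
Material cost = 329 × 1960/1000, so $644.84.
Total = 350.75 + 644.84 + 40 = $1035.59.

$1035.59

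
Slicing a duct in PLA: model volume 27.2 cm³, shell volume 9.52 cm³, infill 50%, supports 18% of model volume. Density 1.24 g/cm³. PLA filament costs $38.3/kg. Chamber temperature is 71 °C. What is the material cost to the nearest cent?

$1.10

Infill region = 27.2 − 9.52, so 17.68 cm³.
Infill deposited: 0.50 × 17.68 → 8.84 cm³.
Support = 0.18 × 27.2 = 4.896 cm³.
Deposited volume: 9.52 + 8.84 + 4.896 → 23.256 cm³.
Mass = 23.256 × 1.24, so 28.83744 g.
Cost = 28.83744 g / 1000 × $38.3/kg = $1.10.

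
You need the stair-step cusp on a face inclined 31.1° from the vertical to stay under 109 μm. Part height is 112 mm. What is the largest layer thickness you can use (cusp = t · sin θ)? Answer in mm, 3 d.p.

0.211 mm

Layer height = cusp / sin(31.1°) = 0.109 / 0.5165 = 0.211 mm.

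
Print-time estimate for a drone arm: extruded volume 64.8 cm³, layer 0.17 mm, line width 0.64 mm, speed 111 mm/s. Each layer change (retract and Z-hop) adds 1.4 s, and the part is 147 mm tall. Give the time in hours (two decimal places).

Extrusion cross-section = 0.17 × 0.64, so 0.1088 mm².
Total extruded path = 64800/0.1088 = 595588.2 mm.
Print-move time: 595588.2 / 111 → 5365.7 s.
Layers = ⌈147/0.17⌉ = 865.
Non-print overhead = 865 × 1.4, so 1211 s.
Altogether 5365.7 + 1211 = 6576.7 s, i.e. 1.83 hours.

1.83 hours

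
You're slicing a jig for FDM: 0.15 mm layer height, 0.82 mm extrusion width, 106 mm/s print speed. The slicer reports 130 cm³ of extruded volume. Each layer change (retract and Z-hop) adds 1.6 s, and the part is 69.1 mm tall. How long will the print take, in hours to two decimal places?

2.97 hours

Line area = 0.15 × 0.82, so 0.123 mm².
Total extruded path = 130000/0.123 = 1056910.6 mm.
Time extruding = 1056910.6 / 106, so 9970.9 s.
Number of layers: 69.1 / 0.15 → 461 (rounded up).
Layer-change overhead: 461 × 1.6 → 737.6 s.
Total = 9970.9 + 737.6 = 10708.5 s = 2.97 hours.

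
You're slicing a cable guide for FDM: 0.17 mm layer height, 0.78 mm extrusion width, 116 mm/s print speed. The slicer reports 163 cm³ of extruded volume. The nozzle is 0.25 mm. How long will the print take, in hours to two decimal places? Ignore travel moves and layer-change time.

Bead cross-section: 0.17 × 0.78 → 0.1326 mm².
Total extruded path = 163000/0.1326 = 1229260.9 mm.
Time extruding = 1229260.9 / 116 = 10597.1 s.
10597.1 s = 2.94 hours.

2.94 hours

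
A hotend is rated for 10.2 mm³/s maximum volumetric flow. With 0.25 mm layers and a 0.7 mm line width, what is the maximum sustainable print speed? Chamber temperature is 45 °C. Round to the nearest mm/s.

A = 0.25 × 0.7, so 0.175 mm².
Max speed = 10.2 / 0.175 = 58.29 ≈ 58 mm/s.

58 mm/s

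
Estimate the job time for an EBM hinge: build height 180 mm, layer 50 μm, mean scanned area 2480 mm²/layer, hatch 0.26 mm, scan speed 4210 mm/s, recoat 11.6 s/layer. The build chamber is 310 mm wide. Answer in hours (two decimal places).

Layers = ⌈180/0.05⌉ = 3600.
Hatch length per layer = 2480 / 0.26 = 9538.5 mm.
Scan time per layer = 9538.5 / 4210, so 2.2657 s.
Time per layer = 2.2657 + 11.6 = 13.8657 s.
Build time = 3600 × 13.8657 = 49916.52 s = 13.87 hours.

13.87 hours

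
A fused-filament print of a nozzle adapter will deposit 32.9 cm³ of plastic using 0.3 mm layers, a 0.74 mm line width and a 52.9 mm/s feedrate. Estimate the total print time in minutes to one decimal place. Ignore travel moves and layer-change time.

46.7 minutes

Line area = 0.3 × 0.74, so 0.222 mm².
Total extruded path = 32900/0.222 = 148198.2 mm.
Extrusion time = 148198.2 / 52.9, so 2801.5 s.
That's 2801.5 s → 46.7 minutes.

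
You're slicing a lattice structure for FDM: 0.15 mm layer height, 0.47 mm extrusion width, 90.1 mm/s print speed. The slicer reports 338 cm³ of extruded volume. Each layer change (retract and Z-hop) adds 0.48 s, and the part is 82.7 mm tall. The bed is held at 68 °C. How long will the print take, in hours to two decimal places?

Line area: 0.15 × 0.47 → 0.0705 mm².
Total extruded path = 338000/0.0705 = 4794326.2 mm.
Time extruding = 4794326.2 / 90.1 = 53211.2 s.
Layers = ⌈82.7/0.15⌉ = 552.
Layer-change overhead = 552 × 0.48 = 264.96 s.
Total = 53211.2 + 264.96 = 53476.16 s = 14.85 hours.

14.85 hours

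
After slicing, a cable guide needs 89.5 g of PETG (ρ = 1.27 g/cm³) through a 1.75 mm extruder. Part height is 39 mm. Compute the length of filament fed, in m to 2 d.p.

Extruded volume: 89.5/1.27 = 70.4724 cm³ (70472.4 mm³).
A = π r² = π × 0.875² = 2.4053 mm².
Length = 70472.4 / 2.4053 = 29298.8 mm = 29.30 m.

29.30 m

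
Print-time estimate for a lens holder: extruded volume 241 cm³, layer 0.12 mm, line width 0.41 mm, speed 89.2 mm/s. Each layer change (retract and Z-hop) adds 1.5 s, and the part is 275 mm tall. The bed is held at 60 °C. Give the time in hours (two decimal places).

16.21 hours

Line area = 0.12 × 0.41, so 0.0492 mm².
Toolpath length = 241 cm³ / 0.0492 mm² = 241000 / 0.0492 = 4898374 mm.
Extrusion time = 4898374 / 89.2, so 54914.5 s.
Layer count = ceil(275 / 0.12) = 2292.
Layer-change overhead = 2292 × 1.5 = 3438 s.
Total = 54914.5 + 3438 = 58352.5 s = 16.21 hours.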